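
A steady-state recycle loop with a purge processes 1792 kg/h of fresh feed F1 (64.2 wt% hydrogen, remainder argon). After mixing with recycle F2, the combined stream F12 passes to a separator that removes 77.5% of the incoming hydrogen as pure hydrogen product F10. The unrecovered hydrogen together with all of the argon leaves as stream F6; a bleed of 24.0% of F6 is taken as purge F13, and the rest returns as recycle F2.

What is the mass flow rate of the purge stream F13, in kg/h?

argon enters only via F1 and leaves only via the purge: 1792×0.358 = 0.240×(argon in F6), and the separator passes all argon, so argon in F12 = argon in F6 = 2673.1 kg/h.
hydrogen in F12: m_A = 1792×0.642 + (1−0.240)·(1−0.775)·m_A, so m_A = 1150.5/0.8290 = 1387.8 kg/h.
F6 = (1−0.775)×1387.8 + 2673.1 = 2985.3 kg/h.
Purge F13 = 0.240×2985.3 = 716.48 kg/h.

716.5 kg/h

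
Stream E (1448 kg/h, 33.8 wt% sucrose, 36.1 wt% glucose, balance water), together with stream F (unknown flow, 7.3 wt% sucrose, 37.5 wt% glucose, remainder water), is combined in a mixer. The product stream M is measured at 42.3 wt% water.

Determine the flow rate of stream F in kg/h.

Let F be the unknown flow. Total out = 1448 + F.
water balance: 435.85 + 0.552·F = 0.423·(1448 + F)
(0.552 − 0.423)·F = 0.423×1448 − 435.85 = 176.66
F = 176.66 / 0.129 = 1369.4 kg/h

1369 kg/h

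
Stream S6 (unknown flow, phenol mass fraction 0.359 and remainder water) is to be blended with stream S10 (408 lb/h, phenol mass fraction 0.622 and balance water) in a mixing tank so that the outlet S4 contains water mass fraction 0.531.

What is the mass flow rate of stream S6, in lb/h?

Let S6 be the unknown flow. Total out = 408 + S6.
water balance: 154.22 + 0.641·S6 = 0.531·(408 + S6)
(0.641 − 0.531)·S6 = 0.531×408 − 154.22 = 62.424
S6 = 62.424 / 0.110 = 567.49 lb/h

567.5 lb/h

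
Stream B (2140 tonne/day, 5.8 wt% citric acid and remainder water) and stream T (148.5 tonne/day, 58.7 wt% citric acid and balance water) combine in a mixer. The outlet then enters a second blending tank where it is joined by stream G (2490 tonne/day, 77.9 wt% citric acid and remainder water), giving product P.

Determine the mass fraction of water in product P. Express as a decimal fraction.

Overall, product flow = 4778.5 tonne/day.
water in = 2140×0.942 + 148.5×0.413 + 2490×0.221 = 2627.5 tonne/day.
water fraction in P = 0.550.

0.550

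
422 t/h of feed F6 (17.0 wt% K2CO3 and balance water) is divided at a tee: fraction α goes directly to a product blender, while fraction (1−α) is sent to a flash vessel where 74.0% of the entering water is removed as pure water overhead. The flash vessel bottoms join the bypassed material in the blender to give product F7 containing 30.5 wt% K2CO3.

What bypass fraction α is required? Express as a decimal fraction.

0.279

All 422×0.170 = 71.74 t/h of K2CO3 reaches F7, so F7 = 71.74/0.305 = 235.21 t/h and vapour = 186.79 t/h.
The evaporator receives (1−α)·422 of feed at 0.830 water and removes 0.740 of that water:
0.740×0.830×(1−α)×422 = 186.79
(1−α) = 186.79/259.19 = 0.7206;  α = 0.2794.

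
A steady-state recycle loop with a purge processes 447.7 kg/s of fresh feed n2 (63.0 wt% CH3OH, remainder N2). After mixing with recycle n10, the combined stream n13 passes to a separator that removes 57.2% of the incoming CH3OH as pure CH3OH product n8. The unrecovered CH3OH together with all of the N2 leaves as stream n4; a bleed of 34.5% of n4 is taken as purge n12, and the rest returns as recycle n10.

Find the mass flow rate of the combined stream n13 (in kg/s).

N2 enters only via n2 and leaves only via the purge: 447.7×0.370 = 0.345×(N2 in n4), and the separator passes all N2, so N2 in n13 = N2 in n4 = 480.14 kg/s.
CH3OH in n13: m_A = 447.7×0.630 + (1−0.345)·(1−0.572)·m_A, so m_A = 282.05/0.7197 = 391.92 kg/s.
n13 = 391.92 + 480.14 = 872.06 kg/s.

872.1 kg/s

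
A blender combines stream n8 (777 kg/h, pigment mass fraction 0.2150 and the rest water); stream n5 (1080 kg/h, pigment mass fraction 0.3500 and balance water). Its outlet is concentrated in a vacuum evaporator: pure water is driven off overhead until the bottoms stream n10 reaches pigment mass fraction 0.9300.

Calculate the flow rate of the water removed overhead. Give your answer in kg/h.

1271 kg/h

pigment entering = 777×0.215 + 1080×0.350 = 545.06 kg/h.
All pigment reports to n10, so n10 = 545.06/0.930 = 586.08 kg/h.
Total feed = 1857 kg/h; overhead = 1857 − 586.08 = 1270.9 kg/h.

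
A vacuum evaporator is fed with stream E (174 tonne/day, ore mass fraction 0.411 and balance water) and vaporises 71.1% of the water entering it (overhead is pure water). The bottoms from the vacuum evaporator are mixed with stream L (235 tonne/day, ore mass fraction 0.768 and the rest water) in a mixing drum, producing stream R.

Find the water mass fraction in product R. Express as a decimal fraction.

0.250

Vapour removed = 0.711×0.589×174 = 72.868 tonne/day; concentrate = 101.13 tonne/day.
water reaching the mixer = 29.618 (from concentrate) + 235×0.232 = 84.138 tonne/day.
Product flow = 101.13 + 235 = 336.13 tonne/day; water fraction = 0.250.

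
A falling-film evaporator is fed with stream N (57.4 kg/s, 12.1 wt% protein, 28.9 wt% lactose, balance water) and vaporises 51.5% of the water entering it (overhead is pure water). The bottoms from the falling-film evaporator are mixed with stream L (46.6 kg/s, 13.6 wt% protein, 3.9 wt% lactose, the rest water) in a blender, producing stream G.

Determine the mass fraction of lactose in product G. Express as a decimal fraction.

Vapour removed = 0.515×0.590×57.4 = 17.441 kg/s; concentrate = 39.959 kg/s.
lactose reaching the mixer = 16.589 (from concentrate) + 46.6×0.039 = 18.406 kg/s.
Product flow = 39.959 + 46.6 = 86.559 kg/s; lactose fraction = 0.213.

0.213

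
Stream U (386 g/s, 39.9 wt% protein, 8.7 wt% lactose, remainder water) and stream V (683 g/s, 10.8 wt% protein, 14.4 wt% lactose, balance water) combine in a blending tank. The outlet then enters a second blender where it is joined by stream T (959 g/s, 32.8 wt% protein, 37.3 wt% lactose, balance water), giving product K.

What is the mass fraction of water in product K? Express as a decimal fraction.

Overall, product flow = 2028 g/s.
water in = 386×0.514 + 683×0.748 + 959×0.299 = 996.03 g/s.
water fraction in K = 0.491.

0.491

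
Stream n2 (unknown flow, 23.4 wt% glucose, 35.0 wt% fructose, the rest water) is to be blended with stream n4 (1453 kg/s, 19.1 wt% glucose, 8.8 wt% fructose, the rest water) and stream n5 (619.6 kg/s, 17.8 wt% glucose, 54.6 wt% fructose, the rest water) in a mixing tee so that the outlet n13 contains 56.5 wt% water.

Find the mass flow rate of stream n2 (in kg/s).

319.5 kg/s

Let n2 be the unknown flow. Total out = 2072.6 + n2.
water balance: 1218.6 + 0.416·n2 = 0.565·(2072.6 + n2)
(0.416 − 0.565)·n2 = 0.565×2072.6 − 1218.6 = -47.604
n2 = -47.604 / -0.149 = 319.49 kg/s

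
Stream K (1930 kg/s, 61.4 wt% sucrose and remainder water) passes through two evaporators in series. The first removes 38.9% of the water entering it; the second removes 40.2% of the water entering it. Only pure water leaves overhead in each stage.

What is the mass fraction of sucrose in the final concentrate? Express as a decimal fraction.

water in feed = 1930×0.386 = 744.98 kg/s.
After stage 1: water left = (1−0.389)×744.98 = 455.18; stream total = 1640.2 kg/s.
After stage 2: water left = (1−0.402)×455.18 = 272.2; final concentrate = 1457.2 kg/s.
sucrose fraction = 1185/1457.2 = 0.8132.

0.8132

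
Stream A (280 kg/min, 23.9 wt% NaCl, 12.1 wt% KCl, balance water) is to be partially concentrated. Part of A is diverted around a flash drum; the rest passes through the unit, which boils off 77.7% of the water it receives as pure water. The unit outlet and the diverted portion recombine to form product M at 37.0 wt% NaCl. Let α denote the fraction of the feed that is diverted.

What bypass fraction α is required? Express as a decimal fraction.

All 280×0.239 = 66.92 kg/min of NaCl reaches M, so M = 66.92/0.370 = 180.86 kg/min and vapour = 99.135 kg/min.
The evaporator receives (1−α)·280 of feed at 0.640 water and removes 0.777 of that water:
0.777×0.640×(1−α)×280 = 99.135
(1−α) = 99.135/139.24 = 0.7120;  α = 0.2880.

0.288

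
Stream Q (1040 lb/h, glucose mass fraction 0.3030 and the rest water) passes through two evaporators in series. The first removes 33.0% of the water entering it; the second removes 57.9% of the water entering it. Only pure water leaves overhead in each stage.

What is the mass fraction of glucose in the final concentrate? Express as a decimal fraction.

0.6065

water in feed = 1040×0.697 = 724.88 lb/h.
After stage 1: water left = (1−0.330)×724.88 = 485.67; stream total = 800.79 lb/h.
After stage 2: water left = (1−0.579)×485.67 = 204.47; final concentrate = 519.59 lb/h.
glucose fraction = 315.12/519.59 = 0.6065.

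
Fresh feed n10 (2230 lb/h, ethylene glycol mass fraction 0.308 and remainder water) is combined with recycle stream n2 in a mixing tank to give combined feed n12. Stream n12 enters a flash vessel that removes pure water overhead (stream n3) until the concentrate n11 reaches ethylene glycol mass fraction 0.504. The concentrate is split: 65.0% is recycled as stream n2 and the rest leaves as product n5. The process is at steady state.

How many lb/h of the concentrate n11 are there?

3894 lb/h

Overall ethylene glycol balance (none leaves overhead): ethylene glycol in fresh feed = ethylene glycol in product, i.e. 2230×0.308 = (1−0.650)·n11·0.504.
n11 = 686.84/(0.504×0.350) = 3893.7 lb/h.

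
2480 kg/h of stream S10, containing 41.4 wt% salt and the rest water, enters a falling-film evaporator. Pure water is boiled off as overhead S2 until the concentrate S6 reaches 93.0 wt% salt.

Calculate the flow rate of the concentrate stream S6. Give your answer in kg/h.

1104 kg/h

salt is conserved: 2480×0.414 = 1026.7 kg/h all reports to the concentrate.
Concentrate = 1026.7/(target fraction) = 1104 kg/h.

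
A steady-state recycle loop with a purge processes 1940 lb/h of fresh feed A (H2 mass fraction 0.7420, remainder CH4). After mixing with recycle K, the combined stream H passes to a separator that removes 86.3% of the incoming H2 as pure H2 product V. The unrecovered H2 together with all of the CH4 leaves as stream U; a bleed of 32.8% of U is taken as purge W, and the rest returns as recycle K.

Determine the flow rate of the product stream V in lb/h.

1368 lb/h

H2 in H: m_A = 1940×0.742 + (1−0.328)·(1−0.863)·m_A, so m_A = 1439.5/0.9079 = 1585.4 lb/h.
Product V = 0.863×1585.4 = 1368.2 lb/h.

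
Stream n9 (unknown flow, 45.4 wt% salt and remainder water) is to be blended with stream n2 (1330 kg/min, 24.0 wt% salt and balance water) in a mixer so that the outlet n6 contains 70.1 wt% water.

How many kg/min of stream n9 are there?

506.3 kg/min

Let n9 be the unknown flow. Total out = 1330 + n9.
water balance: 1010.8 + 0.546·n9 = 0.701·(1330 + n9)
(0.546 − 0.701)·n9 = 0.701×1330 − 1010.8 = -78.47
n9 = -78.47 / -0.155 = 506.26 kg/min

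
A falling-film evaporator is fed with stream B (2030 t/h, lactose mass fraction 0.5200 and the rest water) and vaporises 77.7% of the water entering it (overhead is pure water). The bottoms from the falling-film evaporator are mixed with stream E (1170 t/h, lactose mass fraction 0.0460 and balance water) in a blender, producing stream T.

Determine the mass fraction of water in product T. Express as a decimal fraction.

Vapour removed = 0.777×0.480×2030 = 757.11 t/h; concentrate = 1272.9 t/h.
water reaching the mixer = 217.29 (from concentrate) + 1170×0.954 = 1333.5 t/h.
Product flow = 1272.9 + 1170 = 2442.9 t/h; water fraction = 0.5459.

0.5459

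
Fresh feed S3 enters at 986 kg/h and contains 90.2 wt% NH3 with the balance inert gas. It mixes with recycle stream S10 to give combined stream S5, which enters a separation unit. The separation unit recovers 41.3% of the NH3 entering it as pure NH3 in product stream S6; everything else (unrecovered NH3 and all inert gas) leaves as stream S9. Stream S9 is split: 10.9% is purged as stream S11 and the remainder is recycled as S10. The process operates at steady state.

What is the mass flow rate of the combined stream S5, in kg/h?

inert gas enters only via S3 and leaves only via the purge: 986×0.098 = 0.109×(inert gas in S9), and the separation unit passes all inert gas, so inert gas in S5 = inert gas in S9 = 886.5 kg/h.
NH3 in S5: m_A = 986×0.902 + (1−0.109)·(1−0.413)·m_A, so m_A = 889.37/0.4770 = 1864.6 kg/h.
S5 = 1864.6 + 886.5 = 2751.1 kg/h.

2751 kg/h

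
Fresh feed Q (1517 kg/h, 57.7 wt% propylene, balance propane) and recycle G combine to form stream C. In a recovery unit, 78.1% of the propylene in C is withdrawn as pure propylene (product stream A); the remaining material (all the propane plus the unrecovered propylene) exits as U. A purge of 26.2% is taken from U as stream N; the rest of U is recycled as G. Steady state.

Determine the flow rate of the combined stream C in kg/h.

propane enters only via Q and leaves only via the purge: 1517×0.423 = 0.262×(propane in U), and the recovery unit passes all propane, so propane in C = propane in U = 2449.2 kg/h.
propylene in C: m_A = 1517×0.577 + (1−0.262)·(1−0.781)·m_A, so m_A = 875.31/0.8384 = 1044.1 kg/h.
C = 1044.1 + 2449.2 = 3493.3 kg/h.

3493 kg/h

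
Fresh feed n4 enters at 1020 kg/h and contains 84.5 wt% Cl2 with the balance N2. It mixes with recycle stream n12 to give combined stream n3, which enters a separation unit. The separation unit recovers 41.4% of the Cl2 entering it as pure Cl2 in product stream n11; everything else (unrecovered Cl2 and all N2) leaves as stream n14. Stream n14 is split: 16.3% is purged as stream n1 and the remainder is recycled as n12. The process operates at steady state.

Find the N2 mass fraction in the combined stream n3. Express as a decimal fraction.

0.3644

N2 enters only via n4 and leaves only via the purge: 1020×0.155 = 0.163×(N2 in n14), and the separation unit passes all N2, so N2 in n3 = N2 in n14 = 969.94 kg/h.
Cl2 in n3: m_A = 1020×0.845 + (1−0.163)·(1−0.414)·m_A, so m_A = 861.9/0.5095 = 1691.6 kg/h.
n3 = 1691.6 + 969.94 = 2661.5 kg/h.
N2 fraction in n3 = 969.94/2661.5 = 0.3644.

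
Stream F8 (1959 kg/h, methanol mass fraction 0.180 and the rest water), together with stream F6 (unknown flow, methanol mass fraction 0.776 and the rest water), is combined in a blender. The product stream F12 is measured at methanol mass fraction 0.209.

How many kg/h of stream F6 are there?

Let F6 be the unknown flow. Total out = 1959 + F6.
methanol balance: 352.62 + 0.776·F6 = 0.209·(1959 + F6)
(0.776 − 0.209)·F6 = 0.209×1959 − 352.62 = 56.811
F6 = 56.811 / 0.567 = 100.2 kg/h

100.2 kg/h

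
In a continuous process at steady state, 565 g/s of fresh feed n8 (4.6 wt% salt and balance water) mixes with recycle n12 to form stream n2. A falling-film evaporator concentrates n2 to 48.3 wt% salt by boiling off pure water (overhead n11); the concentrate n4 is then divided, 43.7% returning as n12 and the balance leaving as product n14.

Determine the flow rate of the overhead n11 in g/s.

511.2 g/s

Overall salt balance (none leaves overhead): salt in fresh feed = salt in product, i.e. 565×0.046 = (1−0.437)·n4·0.483.
n4 = 25.99/(0.483×0.563) = 95.576 g/s.
Recycle n12 = 0.437×95.576 = 41.767 g/s.
Combined feed n2 = 565 + 41.767 = 606.77 g/s.
Overhead n11 = n2 − n4 = 606.77 − 95.576 = 511.19 g/s.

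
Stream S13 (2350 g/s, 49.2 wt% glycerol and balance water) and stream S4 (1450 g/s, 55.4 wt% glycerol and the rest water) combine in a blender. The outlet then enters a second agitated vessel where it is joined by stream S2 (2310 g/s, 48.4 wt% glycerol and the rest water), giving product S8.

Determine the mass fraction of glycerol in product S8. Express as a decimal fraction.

0.504

Overall, product flow = 6110 g/s.
glycerol in = 2350×0.492 + 1450×0.554 + 2310×0.484 = 3077.5 g/s.
glycerol fraction in S8 = 0.504.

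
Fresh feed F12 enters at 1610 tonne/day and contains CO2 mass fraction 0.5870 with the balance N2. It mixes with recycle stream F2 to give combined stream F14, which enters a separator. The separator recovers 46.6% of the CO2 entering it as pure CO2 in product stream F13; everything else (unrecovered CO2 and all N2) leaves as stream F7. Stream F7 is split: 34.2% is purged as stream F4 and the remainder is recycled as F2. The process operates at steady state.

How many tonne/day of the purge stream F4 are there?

N2 enters only via F12 and leaves only via the purge: 1610×0.413 = 0.342×(N2 in F7), and the separator passes all N2, so N2 in F14 = N2 in F7 = 1944.2 tonne/day.
CO2 in F14: m_A = 1610×0.587 + (1−0.342)·(1−0.466)·m_A, so m_A = 945.07/0.6486 = 1457 tonne/day.
F7 = (1−0.466)×1457 + 1944.2 = 2722.3 tonne/day.
Purge F4 = 0.342×2722.3 = 931.02 tonne/day.

931 tonne/day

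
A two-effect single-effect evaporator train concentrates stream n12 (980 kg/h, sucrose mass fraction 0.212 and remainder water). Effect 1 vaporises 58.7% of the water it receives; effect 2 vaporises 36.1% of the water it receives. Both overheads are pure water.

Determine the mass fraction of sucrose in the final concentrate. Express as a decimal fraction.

water in feed = 980×0.788 = 772.24 kg/h.
After stage 1: water left = (1−0.587)×772.24 = 318.94; stream total = 526.7 kg/h.
After stage 2: water left = (1−0.361)×318.94 = 203.8; final concentrate = 411.56 kg/h.
sucrose fraction = 207.76/411.56 = 0.505.

0.505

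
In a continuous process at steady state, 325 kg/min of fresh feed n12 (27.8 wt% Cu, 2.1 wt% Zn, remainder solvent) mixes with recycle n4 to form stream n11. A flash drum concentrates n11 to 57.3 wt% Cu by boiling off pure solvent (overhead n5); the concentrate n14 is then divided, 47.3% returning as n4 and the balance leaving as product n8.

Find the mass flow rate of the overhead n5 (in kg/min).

Overall Cu balance (none leaves overhead): Cu in fresh feed = Cu in product, i.e. 325×0.278 = (1−0.473)·n14·0.573.
n14 = 90.35/(0.573×0.527) = 299.2 kg/min.
Recycle n4 = 0.473×299.2 = 141.52 kg/min.
Combined feed n11 = 325 + 141.52 = 466.52 kg/min.
Overhead n5 = n11 − n14 = 466.52 − 299.2 = 167.32 kg/min.

167.3 kg/min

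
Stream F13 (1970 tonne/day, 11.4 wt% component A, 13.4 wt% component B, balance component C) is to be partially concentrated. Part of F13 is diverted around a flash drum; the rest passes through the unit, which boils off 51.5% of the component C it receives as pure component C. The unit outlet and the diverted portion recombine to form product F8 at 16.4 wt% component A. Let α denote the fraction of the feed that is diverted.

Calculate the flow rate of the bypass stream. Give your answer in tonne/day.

419.2 tonne/day

All 1970×0.114 = 224.58 tonne/day of component A reaches F8, so F8 = 224.58/0.164 = 1369.4 tonne/day and vapour = 600.61 tonne/day.
The evaporator receives (1−α)·1970 of feed at 0.752 component C and removes 0.515 of that component C:
0.515×0.752×(1−α)×1970 = 600.61
(1−α) = 600.61/762.94 = 0.7872;  α = 0.2128.
Bypass flow = 0.2128×1970 = 419.16 tonne/day.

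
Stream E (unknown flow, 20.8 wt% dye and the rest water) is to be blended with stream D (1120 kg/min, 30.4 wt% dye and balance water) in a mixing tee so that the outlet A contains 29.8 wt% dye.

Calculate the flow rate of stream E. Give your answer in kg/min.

Let E be the unknown flow. Total out = 1120 + E.
dye balance: 340.48 + 0.208·E = 0.298·(1120 + E)
(0.208 − 0.298)·E = 0.298×1120 − 340.48 = -6.72
E = -6.72 / -0.090 = 74.667 kg/min

74.67 kg/min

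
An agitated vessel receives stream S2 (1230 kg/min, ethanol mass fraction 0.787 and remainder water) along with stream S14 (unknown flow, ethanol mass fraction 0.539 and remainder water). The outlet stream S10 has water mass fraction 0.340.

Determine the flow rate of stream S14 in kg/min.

Let S14 be the unknown flow. Total out = 1230 + S14.
water balance: 261.99 + 0.461·S14 = 0.340·(1230 + S14)
(0.461 − 0.340)·S14 = 0.340×1230 − 261.99 = 156.21
S14 = 156.21 / 0.121 = 1291 kg/min

1291 kg/min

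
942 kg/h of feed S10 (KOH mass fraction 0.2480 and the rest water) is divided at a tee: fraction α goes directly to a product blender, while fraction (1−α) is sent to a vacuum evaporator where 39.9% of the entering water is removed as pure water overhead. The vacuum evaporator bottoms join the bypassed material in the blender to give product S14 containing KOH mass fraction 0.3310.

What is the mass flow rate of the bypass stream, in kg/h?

154.8 kg/h

All 942×0.248 = 233.62 kg/h of KOH reaches S14, so S14 = 233.62/0.331 = 705.79 kg/h and vapour = 236.21 kg/h.
The evaporator receives (1−α)·942 of feed at 0.752 water and removes 0.399 of that water:
0.399×0.752×(1−α)×942 = 236.21
(1−α) = 236.21/282.65 = 0.8357;  α = 0.1643.
Bypass flow = 0.1643×942 = 154.75 kg/h.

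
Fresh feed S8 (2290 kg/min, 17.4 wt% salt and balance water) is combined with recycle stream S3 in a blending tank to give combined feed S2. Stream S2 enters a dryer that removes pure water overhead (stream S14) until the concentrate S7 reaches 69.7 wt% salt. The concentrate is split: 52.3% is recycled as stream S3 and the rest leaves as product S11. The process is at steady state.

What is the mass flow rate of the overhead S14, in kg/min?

Overall salt balance (none leaves overhead): salt in fresh feed = salt in product, i.e. 2290×0.174 = (1−0.523)·S7·0.697.
S7 = 398.46/(0.697×0.477) = 1198.5 kg/min.
Recycle S3 = 0.523×1198.5 = 626.81 kg/min.
Combined feed S2 = 2290 + 626.81 = 2916.8 kg/min.
Overhead S14 = S2 − S7 = 2916.8 − 1198.5 = 1718.3 kg/min.

1718 kg/min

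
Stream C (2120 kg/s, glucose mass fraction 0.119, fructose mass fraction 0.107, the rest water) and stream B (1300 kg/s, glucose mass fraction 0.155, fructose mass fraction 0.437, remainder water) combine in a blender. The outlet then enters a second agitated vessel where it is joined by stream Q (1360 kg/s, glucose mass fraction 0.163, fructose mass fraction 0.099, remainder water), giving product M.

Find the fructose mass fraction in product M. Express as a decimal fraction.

Overall, product flow = 4780 kg/s.
fructose in = 2120×0.107 + 1300×0.437 + 1360×0.099 = 929.58 kg/s.
fructose fraction in M = 0.194.

0.194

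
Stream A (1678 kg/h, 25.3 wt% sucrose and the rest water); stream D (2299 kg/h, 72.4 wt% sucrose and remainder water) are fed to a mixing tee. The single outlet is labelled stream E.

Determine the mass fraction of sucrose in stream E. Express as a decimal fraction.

Total flow out = 1678 + 2299 = 3977 kg/h.
sucrose in = 1678×0.253 + 2299×0.724 = 2089 kg/h.
sucrose mass fraction in E = 2089/3977 = 0.525.

0.525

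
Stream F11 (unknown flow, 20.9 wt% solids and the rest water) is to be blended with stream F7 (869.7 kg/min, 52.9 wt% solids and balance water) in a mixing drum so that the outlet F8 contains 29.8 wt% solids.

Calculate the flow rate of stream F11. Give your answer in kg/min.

2257 kg/min

Let F11 be the unknown flow. Total out = 869.7 + F11.
solids balance: 460.07 + 0.209·F11 = 0.298·(869.7 + F11)
(0.209 − 0.298)·F11 = 0.298×869.7 − 460.07 = -200.9
F11 = -200.9 / -0.089 = 2257.3 kg/min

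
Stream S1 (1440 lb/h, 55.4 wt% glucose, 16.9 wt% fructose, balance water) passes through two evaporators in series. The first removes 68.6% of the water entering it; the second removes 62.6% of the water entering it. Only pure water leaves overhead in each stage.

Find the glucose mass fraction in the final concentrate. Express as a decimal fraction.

water in feed = 1440×0.277 = 398.88 lb/h.
After stage 1: water left = (1−0.686)×398.88 = 125.25; stream total = 1166.4 lb/h.
After stage 2: water left = (1−0.626)×125.25 = 46.843; final concentrate = 1088 lb/h.
glucose fraction = 797.76/1088 = 0.733.

0.733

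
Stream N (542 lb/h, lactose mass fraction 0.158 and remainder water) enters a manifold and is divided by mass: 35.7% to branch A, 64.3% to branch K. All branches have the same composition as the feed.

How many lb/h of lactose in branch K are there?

Branch K total = 0.643×542 = 348.51 lb/h.
lactose in K = 0.158×348.51 = 55.064 lb/h.

55.06 lb/h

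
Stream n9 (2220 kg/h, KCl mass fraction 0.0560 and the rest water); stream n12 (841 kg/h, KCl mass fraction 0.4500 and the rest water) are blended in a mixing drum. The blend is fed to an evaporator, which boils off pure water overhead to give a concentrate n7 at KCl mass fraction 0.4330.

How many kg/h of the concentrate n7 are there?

1161 kg/h

KCl entering = 2220×0.056 + 841×0.450 = 502.77 kg/h.
All KCl reports to n7, so n7 = 502.77/0.433 = 1161.1 kg/h.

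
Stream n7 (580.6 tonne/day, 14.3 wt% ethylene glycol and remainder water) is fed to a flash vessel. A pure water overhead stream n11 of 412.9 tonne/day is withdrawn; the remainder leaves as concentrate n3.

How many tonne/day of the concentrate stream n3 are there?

Concentrate = 580.6 − 412.9 = 167.7 tonne/day.

167.7 tonne/day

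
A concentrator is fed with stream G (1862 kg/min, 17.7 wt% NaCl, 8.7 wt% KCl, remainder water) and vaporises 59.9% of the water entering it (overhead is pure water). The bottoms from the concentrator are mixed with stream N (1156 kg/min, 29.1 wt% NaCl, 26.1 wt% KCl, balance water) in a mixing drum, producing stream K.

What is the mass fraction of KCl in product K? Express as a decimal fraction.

Vapour removed = 0.599×0.736×1862 = 820.89 kg/min; concentrate = 1041.1 kg/min.
KCl reaching the mixer = 161.99 (from concentrate) + 1156×0.261 = 463.71 kg/min.
Product flow = 1041.1 + 1156 = 2197.1 kg/min; KCl fraction = 0.211.

0.211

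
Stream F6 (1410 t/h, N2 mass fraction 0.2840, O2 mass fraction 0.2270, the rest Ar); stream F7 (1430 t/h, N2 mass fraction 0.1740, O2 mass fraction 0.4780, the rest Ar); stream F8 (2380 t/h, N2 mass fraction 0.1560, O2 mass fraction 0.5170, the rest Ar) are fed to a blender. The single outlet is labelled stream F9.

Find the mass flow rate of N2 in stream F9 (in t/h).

N2 out = N2 in = 1410×0.284 + 1430×0.174 + 2380×0.156 = 1020.5 t/h.

1021 t/h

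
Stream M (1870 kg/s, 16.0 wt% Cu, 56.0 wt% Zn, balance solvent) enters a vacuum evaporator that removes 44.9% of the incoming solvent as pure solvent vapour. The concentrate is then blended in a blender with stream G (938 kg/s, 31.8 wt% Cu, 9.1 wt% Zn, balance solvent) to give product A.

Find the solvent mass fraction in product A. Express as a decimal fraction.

0.328

Vapour removed = 0.449×0.280×1870 = 235.1 kg/s; concentrate = 1634.9 kg/s.
solvent reaching the mixer = 288.5 (from concentrate) + 938×0.591 = 842.86 kg/s.
Product flow = 1634.9 + 938 = 2572.9 kg/s; solvent fraction = 0.328.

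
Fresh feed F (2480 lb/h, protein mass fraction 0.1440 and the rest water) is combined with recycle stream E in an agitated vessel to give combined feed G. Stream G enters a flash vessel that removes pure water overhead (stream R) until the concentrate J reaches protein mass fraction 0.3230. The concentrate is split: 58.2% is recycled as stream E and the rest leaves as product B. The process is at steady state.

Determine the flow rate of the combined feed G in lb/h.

Overall protein balance (none leaves overhead): protein in fresh feed = protein in product, i.e. 2480×0.144 = (1−0.582)·J·0.323.
J = 357.12/(0.323×0.418) = 2645.1 lb/h.
Recycle E = 0.582×2645.1 = 1539.4 lb/h.
Combined feed G = 2480 + 1539.4 = 4019.4 lb/h.

4019 lb/h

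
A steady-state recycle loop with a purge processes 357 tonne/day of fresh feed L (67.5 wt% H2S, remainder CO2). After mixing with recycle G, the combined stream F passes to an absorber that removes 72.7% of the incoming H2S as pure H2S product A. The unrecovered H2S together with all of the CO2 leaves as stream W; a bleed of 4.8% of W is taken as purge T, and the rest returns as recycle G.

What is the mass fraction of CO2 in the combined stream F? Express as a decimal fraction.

CO2 enters only via L and leaves only via the purge: 357×0.325 = 0.048×(CO2 in W), and the absorber passes all CO2, so CO2 in F = CO2 in W = 2417.2 tonne/day.
H2S in F: m_A = 357×0.675 + (1−0.048)·(1−0.727)·m_A, so m_A = 240.98/0.7401 = 325.6 tonne/day.
F = 325.6 + 2417.2 = 2742.8 tonne/day.
CO2 fraction in F = 2417.2/2742.8 = 0.881.

0.881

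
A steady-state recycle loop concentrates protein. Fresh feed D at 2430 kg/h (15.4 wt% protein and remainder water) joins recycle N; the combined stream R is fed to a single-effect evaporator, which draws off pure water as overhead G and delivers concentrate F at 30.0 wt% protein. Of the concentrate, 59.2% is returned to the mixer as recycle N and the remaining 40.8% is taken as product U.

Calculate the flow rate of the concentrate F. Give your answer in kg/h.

3057 kg/h

Overall protein balance (none leaves overhead): protein in fresh feed = protein in product, i.e. 2430×0.154 = (1−0.592)·F·0.300.
F = 374.22/(0.300×0.408) = 3057.4 kg/h.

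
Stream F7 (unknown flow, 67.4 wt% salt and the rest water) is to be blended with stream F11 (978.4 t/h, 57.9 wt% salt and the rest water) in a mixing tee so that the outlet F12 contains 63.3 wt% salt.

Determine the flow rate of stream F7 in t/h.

Let F7 be the unknown flow. Total out = 978.4 + F7.
salt balance: 566.49 + 0.674·F7 = 0.633·(978.4 + F7)
(0.674 − 0.633)·F7 = 0.633×978.4 − 566.49 = 52.834
F7 = 52.834 / 0.041 = 1288.6 t/h

1289 t/h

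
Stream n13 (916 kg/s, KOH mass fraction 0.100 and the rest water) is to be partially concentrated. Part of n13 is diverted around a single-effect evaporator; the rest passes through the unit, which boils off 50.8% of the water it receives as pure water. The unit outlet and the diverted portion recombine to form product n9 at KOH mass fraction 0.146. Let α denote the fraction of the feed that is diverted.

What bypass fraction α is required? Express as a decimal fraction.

All 916×0.100 = 91.6 kg/s of KOH reaches n9, so n9 = 91.6/0.146 = 627.4 kg/s and vapour = 288.6 kg/s.
The evaporator receives (1−α)·916 of feed at 0.900 water and removes 0.508 of that water:
0.508×0.900×(1−α)×916 = 288.6
(1−α) = 288.6/418.8 = 0.6891;  α = 0.3109.

0.311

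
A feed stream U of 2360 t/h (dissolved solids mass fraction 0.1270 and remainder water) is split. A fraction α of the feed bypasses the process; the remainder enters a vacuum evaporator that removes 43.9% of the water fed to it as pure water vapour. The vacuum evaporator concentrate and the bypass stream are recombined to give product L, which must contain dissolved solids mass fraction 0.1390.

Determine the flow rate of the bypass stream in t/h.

1828 t/h

All 2360×0.127 = 299.72 t/h of dissolved solids reaches L, so L = 299.72/0.139 = 2156.3 t/h and vapour = 203.74 t/h.
The evaporator receives (1−α)·2360 of feed at 0.873 water and removes 0.439 of that water:
0.439×0.873×(1−α)×2360 = 203.74
(1−α) = 203.74/904.46 = 0.2253;  α = 0.7747.
Bypass flow = 0.7747×2360 = 1828.4 t/h.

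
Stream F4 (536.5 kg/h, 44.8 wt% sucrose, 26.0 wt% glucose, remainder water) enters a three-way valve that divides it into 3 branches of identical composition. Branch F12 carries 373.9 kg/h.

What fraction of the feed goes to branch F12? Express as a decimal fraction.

Fraction to F12 = 373.9/536.5 = 0.6969.

0.697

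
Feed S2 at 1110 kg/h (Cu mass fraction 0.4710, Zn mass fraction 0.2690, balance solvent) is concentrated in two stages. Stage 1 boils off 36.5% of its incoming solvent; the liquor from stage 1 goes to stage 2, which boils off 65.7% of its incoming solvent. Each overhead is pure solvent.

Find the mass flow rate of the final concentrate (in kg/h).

884.3 kg/h

solvent in feed = 1110×0.260 = 288.6 kg/h.
After stage 1: solvent left = (1−0.365)×288.6 = 183.26; stream total = 1004.7 kg/h.
After stage 2: solvent left = (1−0.657)×183.26 = 62.859; final concentrate = 884.26 kg/h.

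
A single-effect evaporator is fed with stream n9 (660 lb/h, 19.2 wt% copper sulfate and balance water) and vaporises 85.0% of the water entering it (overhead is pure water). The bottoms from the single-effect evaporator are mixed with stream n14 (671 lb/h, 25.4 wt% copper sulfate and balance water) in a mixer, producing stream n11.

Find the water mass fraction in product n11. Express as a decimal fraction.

Vapour removed = 0.850×0.808×660 = 453.29 lb/h; concentrate = 206.71 lb/h.
water reaching the mixer = 79.992 (from concentrate) + 671×0.746 = 580.56 lb/h.
Product flow = 206.71 + 671 = 877.71 lb/h; water fraction = 0.661.

0.661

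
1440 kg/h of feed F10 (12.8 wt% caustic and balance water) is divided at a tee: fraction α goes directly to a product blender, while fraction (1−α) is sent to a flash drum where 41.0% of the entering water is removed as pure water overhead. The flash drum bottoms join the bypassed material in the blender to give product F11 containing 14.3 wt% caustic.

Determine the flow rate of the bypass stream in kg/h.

All 1440×0.128 = 184.32 kg/h of caustic reaches F11, so F11 = 184.32/0.143 = 1289 kg/h and vapour = 151.05 kg/h.
The evaporator receives (1−α)·1440 of feed at 0.872 water and removes 0.410 of that water:
0.410×0.872×(1−α)×1440 = 151.05
(1−α) = 151.05/514.83 = 0.2934;  α = 0.7066.
Bypass flow = 0.7066×1440 = 1017.5 kg/h.

1018 kg/h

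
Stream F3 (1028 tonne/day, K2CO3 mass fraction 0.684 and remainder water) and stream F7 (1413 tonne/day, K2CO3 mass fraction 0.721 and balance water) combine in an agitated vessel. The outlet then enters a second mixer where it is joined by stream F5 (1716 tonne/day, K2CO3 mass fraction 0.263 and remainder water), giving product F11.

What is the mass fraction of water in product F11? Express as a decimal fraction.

0.477

Overall, product flow = 4157 tonne/day.
water in = 1028×0.316 + 1413×0.279 + 1716×0.737 = 1983.8 tonne/day.
water fraction in F11 = 0.477.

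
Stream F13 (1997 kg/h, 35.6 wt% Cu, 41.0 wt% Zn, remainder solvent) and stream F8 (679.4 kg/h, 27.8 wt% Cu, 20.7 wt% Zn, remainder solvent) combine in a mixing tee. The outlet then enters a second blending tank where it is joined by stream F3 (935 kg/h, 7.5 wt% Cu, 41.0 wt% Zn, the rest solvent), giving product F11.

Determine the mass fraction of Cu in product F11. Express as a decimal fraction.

Overall, product flow = 3611.4 kg/h.
Cu in = 1997×0.356 + 679.4×0.278 + 935×0.075 = 969.93 kg/h.
Cu fraction in F11 = 0.269.

0.269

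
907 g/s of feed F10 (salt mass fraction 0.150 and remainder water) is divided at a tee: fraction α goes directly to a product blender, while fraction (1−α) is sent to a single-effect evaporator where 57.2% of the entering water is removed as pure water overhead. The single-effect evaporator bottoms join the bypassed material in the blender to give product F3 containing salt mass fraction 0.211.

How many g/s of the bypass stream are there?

367.7 g/s

All 907×0.150 = 136.05 g/s of salt reaches F3, so F3 = 136.05/0.211 = 644.79 g/s and vapour = 262.21 g/s.
The evaporator receives (1−α)·907 of feed at 0.850 water and removes 0.572 of that water:
0.572×0.850×(1−α)×907 = 262.21
(1−α) = 262.21/440.98 = 0.5946;  α = 0.4054.
Bypass flow = 0.4054×907 = 367.69 g/s.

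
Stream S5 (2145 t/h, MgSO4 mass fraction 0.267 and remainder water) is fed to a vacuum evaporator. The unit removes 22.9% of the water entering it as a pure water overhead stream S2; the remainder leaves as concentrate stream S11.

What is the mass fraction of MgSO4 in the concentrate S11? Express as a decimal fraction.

MgSO4 is not removed: 2145×0.267 = 572.72 t/h of MgSO4 enters S11.
water entering = 2145×0.733 = 1572.3 t/h; overhead removed = 0.229×1572.3 = 360.05 t/h.
Concentrate = 2145 − 360.05 = 1784.9 t/h.
Mass fraction = 572.72/1784.9 = 0.321.

0.321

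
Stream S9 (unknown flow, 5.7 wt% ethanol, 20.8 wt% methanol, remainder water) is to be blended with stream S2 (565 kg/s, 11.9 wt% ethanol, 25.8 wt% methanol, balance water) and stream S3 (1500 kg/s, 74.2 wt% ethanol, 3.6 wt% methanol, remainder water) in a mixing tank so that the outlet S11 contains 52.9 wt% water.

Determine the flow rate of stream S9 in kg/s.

1978 kg/s

Let S9 be the unknown flow. Total out = 2065 + S9.
water balance: 685 + 0.735·S9 = 0.529·(2065 + S9)
(0.735 − 0.529)·S9 = 0.529×2065 − 685 = 407.39
S9 = 407.39 / 0.206 = 1977.6 kg/s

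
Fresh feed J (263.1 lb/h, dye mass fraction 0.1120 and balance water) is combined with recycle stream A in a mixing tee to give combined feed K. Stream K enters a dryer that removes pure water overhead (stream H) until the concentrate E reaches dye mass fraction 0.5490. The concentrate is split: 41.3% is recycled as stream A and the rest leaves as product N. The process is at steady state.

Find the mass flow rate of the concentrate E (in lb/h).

Overall dye balance (none leaves overhead): dye in fresh feed = dye in product, i.e. 263.1×0.112 = (1−0.413)·E·0.549.
E = 29.467/(0.549×0.587) = 91.438 lb/h.

91.44 lb/h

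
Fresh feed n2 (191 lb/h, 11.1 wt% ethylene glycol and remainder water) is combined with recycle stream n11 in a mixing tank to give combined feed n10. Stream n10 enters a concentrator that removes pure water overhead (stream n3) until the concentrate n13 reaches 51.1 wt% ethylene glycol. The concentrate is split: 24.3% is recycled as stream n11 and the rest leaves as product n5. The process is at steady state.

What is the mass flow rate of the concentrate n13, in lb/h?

Overall ethylene glycol balance (none leaves overhead): ethylene glycol in fresh feed = ethylene glycol in product, i.e. 191×0.111 = (1−0.243)·n13·0.511.
n13 = 21.201/(0.511×0.757) = 54.807 lb/h.

54.81 lb/h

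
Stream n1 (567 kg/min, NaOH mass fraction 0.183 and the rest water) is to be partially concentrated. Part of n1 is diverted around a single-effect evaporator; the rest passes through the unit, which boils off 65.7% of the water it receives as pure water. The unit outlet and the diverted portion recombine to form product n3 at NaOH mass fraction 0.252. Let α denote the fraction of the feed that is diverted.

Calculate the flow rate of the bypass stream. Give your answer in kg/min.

277.8 kg/min

All 567×0.183 = 103.76 kg/min of NaOH reaches n3, so n3 = 103.76/0.252 = 411.75 kg/min and vapour = 155.25 kg/min.
The evaporator receives (1−α)·567 of feed at 0.817 water and removes 0.657 of that water:
0.657×0.817×(1−α)×567 = 155.25
(1−α) = 155.25/304.35 = 0.5101;  α = 0.4899.
Bypass flow = 0.4899×567 = 277.77 kg/min.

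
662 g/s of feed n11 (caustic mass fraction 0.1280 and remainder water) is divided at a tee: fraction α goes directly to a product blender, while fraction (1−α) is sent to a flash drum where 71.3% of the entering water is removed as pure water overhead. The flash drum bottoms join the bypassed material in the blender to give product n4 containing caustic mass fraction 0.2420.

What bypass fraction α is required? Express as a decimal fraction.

0.242

All 662×0.128 = 84.736 g/s of caustic reaches n4, so n4 = 84.736/0.242 = 350.15 g/s and vapour = 311.85 g/s.
The evaporator receives (1−α)·662 of feed at 0.872 water and removes 0.713 of that water:
0.713×0.872×(1−α)×662 = 311.85
(1−α) = 311.85/411.59 = 0.7577;  α = 0.2423.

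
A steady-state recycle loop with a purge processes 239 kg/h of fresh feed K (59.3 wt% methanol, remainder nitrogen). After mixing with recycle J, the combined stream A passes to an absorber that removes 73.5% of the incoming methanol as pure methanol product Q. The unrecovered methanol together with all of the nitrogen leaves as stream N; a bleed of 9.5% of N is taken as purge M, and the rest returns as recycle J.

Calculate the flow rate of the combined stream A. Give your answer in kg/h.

nitrogen enters only via K and leaves only via the purge: 239×0.407 = 0.095×(nitrogen in N), and the absorber passes all nitrogen, so nitrogen in A = nitrogen in N = 1023.9 kg/h.
methanol in A: m_A = 239×0.593 + (1−0.095)·(1−0.735)·m_A, so m_A = 141.73/0.7602 = 186.44 kg/h.
A = 186.44 + 1023.9 = 1210.4 kg/h.

1210 kg/h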